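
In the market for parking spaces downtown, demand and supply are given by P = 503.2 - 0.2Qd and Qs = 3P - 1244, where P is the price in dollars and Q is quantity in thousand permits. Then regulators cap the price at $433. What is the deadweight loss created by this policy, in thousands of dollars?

3285.6

Rearranging demand gives Qd = 2516 - 5P. Setting quantity demanded equal to quantity supplied, 2516 - 5P = 3P - 1244, gives P* = 470 and Q* = 166.
Because the ceiling (433) lies below the market-clearing price, it is binding.
At P = 433: Qd = 2516 - 5·433 = 351 and Qs = 3·433 - 1244 = 55.
Quantity traded falls to 55. At Q = 55 the demand price is (2516 - 55)/5 = 492.2 and the supply price is (1244 + 55)/3 = 433.
Deadweight loss = ½ · (492.2 - 433) · (166 - 55) = ½ · 59.2 · 111 = 3285.6.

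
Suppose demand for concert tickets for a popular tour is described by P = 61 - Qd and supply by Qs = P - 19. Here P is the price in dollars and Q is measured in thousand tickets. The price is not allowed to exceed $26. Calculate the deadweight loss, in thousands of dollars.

Rearranging demand gives Qd = 61 - P. Setting quantity demanded equal to quantity supplied, 61 - P = P - 19, gives P* = 40 and Q* = 21.
The ceiling of 26 is below the equilibrium price 40, so it binds.
At P = 26: Qd = 61 - 26 = 35 and Qs = 26 - 19 = 7.
Quantity traded falls to 7. At Q = 7 the demand price is 61 - 7 = 54 and the supply price is 19 + 7 = 26.
Deadweight loss = ½ · (54 - 26) · (21 - 7) = ½ · 28 · 14 = 196.

196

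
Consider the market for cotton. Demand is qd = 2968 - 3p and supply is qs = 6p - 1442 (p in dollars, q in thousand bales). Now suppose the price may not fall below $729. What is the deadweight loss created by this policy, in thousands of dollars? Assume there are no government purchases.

128522.25

Setting quantity demanded equal to quantity supplied, 2968 - 3p = 6p - 1442, gives p* = 490 and q* = 1498.
Because the floor (729) lies above the market-clearing price, it is binding.
At p = 729: qd = 2968 - 3·729 = 781 and qs = 6·729 - 1442 = 2932.
Quantity traded falls to 781. At q = 781 the demand price is (2968 - 781)/3 = 729 and the supply price is (1442 + 781)/6 = 370.5.
Deadweight loss = ½ · (729 - 370.5) · (1498 - 781) = ½ · 358.5 · 717 = 128522.25.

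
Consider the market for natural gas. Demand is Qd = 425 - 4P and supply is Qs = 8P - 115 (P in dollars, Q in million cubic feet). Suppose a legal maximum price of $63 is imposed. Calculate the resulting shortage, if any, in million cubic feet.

In a free market, 425 - 4P = 8P - 115 gives the equilibrium P* = 45, Q* = 245.
The ceiling of 63 is above the equilibrium price 45, so it is not binding; the market clears at P* = 45, Q* = 245.
Since the control does not bind, there is no shortage.

0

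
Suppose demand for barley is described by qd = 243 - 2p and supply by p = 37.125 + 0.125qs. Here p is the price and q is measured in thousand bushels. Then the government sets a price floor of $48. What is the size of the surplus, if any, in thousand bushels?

0

Rearranging supply gives qs = 8p - 297. Equilibrium: 243 - 2p = 8p - 297, so 540 = 10p and p* = 54, q* = 135.
Since 48 is below p* = 54, the floor does not bind and the free-market outcome prevails.
Since the control does not bind, there is no surplus.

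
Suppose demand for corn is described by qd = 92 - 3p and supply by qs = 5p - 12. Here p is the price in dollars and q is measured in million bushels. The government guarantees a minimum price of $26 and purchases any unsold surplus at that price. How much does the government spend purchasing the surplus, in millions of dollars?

Without the control the market clears where 92 - 3p = 5p - 12, i.e. p* = 13 and q* = 53.
Since 26 > 13, the floor is binding.
At p = 26: qd = 92 - 3·26 = 14 and qs = 5·26 - 12 = 118.
Surplus = qs - qd = 104.
Government expenditure = surplus × support price = 104 × 26 = 2704.

2704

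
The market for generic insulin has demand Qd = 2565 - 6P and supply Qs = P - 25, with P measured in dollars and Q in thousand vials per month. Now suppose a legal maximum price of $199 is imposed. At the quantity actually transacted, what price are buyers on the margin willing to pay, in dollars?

398.5

Without the control the market clears where 2565 - 6P = P - 25, i.e. P* = 370 and Q* = 345.
Because the ceiling (199) lies below the market-clearing price, it is binding.
At P = 199: Qd = 2565 - 6·199 = 1371 and Qs = 199 - 25 = 174.
Only 174 units reach the market. On the demand curve, the marginal buyer's willingness to pay at Q = 174 is (2565 - 174)/6 = 398.5.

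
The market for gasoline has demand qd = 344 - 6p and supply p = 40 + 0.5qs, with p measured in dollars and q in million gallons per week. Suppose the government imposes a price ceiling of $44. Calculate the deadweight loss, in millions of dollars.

108

Rearranging supply gives qs = 2p - 80. Without the control the market clears where 344 - 6p = 2p - 80, i.e. p* = 53 and q* = 26.
Since 44 < 53, the ceiling is binding.
At p = 44: qd = 344 - 6·44 = 80 and qs = 2·44 - 80 = 8.
Quantity traded falls to 8. At q = 8 the demand price is (344 - 8)/6 = 56 and the supply price is (80 + 8)/2 = 44.
Deadweight loss = ½ · (56 - 44) · (26 - 8) = ½ · 12 · 18 = 108.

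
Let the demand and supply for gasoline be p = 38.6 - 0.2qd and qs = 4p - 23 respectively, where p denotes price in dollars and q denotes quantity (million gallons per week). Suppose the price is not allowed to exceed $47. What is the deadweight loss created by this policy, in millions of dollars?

0

Rearranging demand gives qd = 193 - 5p. Setting quantity demanded equal to quantity supplied, 193 - 5p = 4p - 23, gives p* = 24 and q* = 73.
Since 47 is above p* = 24, the ceiling does not bind and the free-market outcome prevails.
Since the control does not bind, no trades are prevented and deadweight loss is zero.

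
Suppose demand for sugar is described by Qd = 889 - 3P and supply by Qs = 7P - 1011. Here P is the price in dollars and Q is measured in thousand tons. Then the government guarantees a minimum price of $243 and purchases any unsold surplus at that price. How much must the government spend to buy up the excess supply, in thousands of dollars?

Setting quantity demanded equal to quantity supplied, 889 - 3P = 7P - 1011, gives P* = 190 and Q* = 319.
Since 243 > 190, the floor is binding.
At P = 243: Qd = 889 - 3·243 = 160 and Qs = 7·243 - 1011 = 690.
Surplus = Qs - Qd = 530.
Government expenditure = surplus × support price = 530 × 243 = 128790.

128790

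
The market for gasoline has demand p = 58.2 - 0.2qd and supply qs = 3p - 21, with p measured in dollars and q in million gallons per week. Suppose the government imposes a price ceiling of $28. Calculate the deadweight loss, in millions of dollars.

290.4

Rearranging demand gives qd = 291 - 5p. Equilibrium: 291 - 5p = 3p - 21, so 312 = 8p and p* = 39, q* = 96.
Because the ceiling (28) lies below the market-clearing price, it is binding.
At p = 28: qd = 291 - 5·28 = 151 and qs = 3·28 - 21 = 63.
Quantity traded falls to 63. At q = 63 the demand price is (291 - 63)/5 = 45.6 and the supply price is (21 + 63)/3 = 28.
Deadweight loss = ½ · (45.6 - 28) · (96 - 63) = ½ · 17.6 · 33 = 290.4.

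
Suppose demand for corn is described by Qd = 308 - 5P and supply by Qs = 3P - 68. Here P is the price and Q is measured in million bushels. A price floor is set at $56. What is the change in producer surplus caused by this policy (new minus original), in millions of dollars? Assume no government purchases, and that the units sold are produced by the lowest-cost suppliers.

Setting quantity demanded equal to quantity supplied, 308 - 5P = 3P - 68, gives P* = 47 and Q* = 73.
The floor of 56 is above the equilibrium price 47, so it binds.
At P = 56: Qd = 308 - 5·56 = 28 and Qs = 3·56 - 68 = 100.
Producer surplus without the control is ½ · (47 - 68/3) · 73 = 5329/6.
With the floor, 28 units are sold at 56. The supply price at Q = 28 is 32, so PS = ½ · [(56 - 68/3) + (56 - 32)] · 28 = 2408/3.
Change in producer surplus = 2408/3 - 5329/6 = -85.5.

-85.5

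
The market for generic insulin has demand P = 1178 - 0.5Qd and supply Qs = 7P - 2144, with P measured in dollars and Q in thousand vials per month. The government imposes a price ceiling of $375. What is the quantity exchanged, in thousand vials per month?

481

Rearranging demand gives Qd = 2356 - 2P. Setting quantity demanded equal to quantity supplied, 2356 - 2P = 7P - 2144, gives P* = 500 and Q* = 1356.
Since 375 < 500, the ceiling is binding.
At P = 375: Qd = 2356 - 2·375 = 1606 and Qs = 7·375 - 2144 = 481.
The quantity actually transacted is the short side, supply: 481.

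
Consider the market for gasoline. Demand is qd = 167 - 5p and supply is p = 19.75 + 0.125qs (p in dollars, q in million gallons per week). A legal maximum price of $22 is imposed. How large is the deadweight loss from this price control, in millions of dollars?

93.6

Rearranging supply gives qs = 8p - 158. Without the control the market clears where 167 - 5p = 8p - 158, i.e. p* = 25 and q* = 42.
Because the ceiling (22) lies below the market-clearing price, it is binding.
At p = 22: qd = 167 - 5·22 = 57 and qs = 8·22 - 158 = 18.
Quantity traded falls to 18. At q = 18 the demand price is (167 - 18)/5 = 29.8 and the supply price is (158 + 18)/8 = 22.
Deadweight loss = ½ · (29.8 - 22) · (42 - 18) = ½ · 7.8 · 24 = 93.6.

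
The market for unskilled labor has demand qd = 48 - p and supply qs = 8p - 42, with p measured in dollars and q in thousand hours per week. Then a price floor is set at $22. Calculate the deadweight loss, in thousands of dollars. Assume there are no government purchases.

81

Setting quantity demanded equal to quantity supplied, 48 - p = 8p - 42, gives p* = 10 and q* = 38.
Since 22 > 10, the floor is binding.
At p = 22: qd = 48 - 22 = 26 and qs = 8·22 - 42 = 134.
Quantity traded falls to 26. At q = 26 the demand price is 48 - 26 = 22 and the supply price is (42 + 26)/8 = 8.5.
Deadweight loss = ½ · (22 - 8.5) · (38 - 26) = ½ · 13.5 · 12 = 81.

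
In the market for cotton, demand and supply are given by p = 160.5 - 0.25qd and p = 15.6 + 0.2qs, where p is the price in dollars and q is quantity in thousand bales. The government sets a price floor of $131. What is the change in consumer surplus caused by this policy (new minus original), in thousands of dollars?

Rearranging demand gives qd = 642 - 4p; rearranging supply gives qs = 5p - 78. Setting quantity demanded equal to quantity supplied, 642 - 4p = 5p - 78, gives p* = 80 and q* = 322.
Since 131 > 80, the floor is binding.
At p = 131: qd = 642 - 4·131 = 118 and qs = 5·131 - 78 = 577.
Consumer surplus without the control is ½ · (160.5 - 80) · 322 = 12960.5.
With the floor, consumers buy 118 units at 131, so CS = ½ · (160.5 - 131) · 118 = 1740.5.
Change in consumer surplus = 1740.5 - 12960.5 = -11220.

-11220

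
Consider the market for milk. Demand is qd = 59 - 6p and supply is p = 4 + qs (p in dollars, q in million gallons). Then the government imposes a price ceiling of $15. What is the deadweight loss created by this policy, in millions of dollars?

0

Rearranging supply gives qs = p - 4. In a free market, 59 - 6p = p - 4 gives the equilibrium p* = 9, q* = 5.
Since 15 is above p* = 9, the ceiling does not bind and the free-market outcome prevails.
Since the control does not bind, no trades are prevented and deadweight loss is zero.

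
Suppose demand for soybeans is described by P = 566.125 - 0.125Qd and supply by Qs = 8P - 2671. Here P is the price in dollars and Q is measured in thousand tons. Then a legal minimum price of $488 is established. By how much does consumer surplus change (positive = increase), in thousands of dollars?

Rearranging demand gives Qd = 4529 - 8P. Equilibrium: 4529 - 8P = 8P - 2671, so 7200 = 16P and P* = 450, Q* = 929.
The floor of 488 is above the equilibrium price 450, so it binds.
At P = 488: Qd = 4529 - 8·488 = 625 and Qs = 8·488 - 2671 = 1233.
Consumer surplus without the control is ½ · (566.125 - 450) · 929 = 53940.0625.
With the floor, consumers buy 625 units at 488, so CS = ½ · (566.125 - 488) · 625 = 24414.0625.
Change in consumer surplus = 24414.0625 - 53940.0625 = -29526.

-29526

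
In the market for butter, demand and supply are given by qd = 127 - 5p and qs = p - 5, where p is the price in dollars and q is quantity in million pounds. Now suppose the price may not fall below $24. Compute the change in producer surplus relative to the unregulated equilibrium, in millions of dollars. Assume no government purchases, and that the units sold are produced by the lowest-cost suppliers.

Setting quantity demanded equal to quantity supplied, 127 - 5p = p - 5, gives p* = 22 and q* = 17.
Since 24 > 22, the floor is binding.
At p = 24: qd = 127 - 5·24 = 7 and qs = 24 - 5 = 19.
Producer surplus without the control is ½ · (22 - 5) · 17 = 144.5.
With the floor, 7 units are sold at 24. The supply price at q = 7 is 12, so PS = ½ · [(24 - 5) + (24 - 12)] · 7 = 108.5.
Change in producer surplus = 108.5 - 144.5 = -36.

-36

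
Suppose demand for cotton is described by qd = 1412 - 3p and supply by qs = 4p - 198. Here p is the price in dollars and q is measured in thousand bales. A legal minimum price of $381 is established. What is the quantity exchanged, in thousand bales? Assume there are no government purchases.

In a free market, 1412 - 3p = 4p - 198 gives the equilibrium p* = 230, q* = 722.
Because the floor (381) lies above the market-clearing price, it is binding.
At p = 381: qd = 1412 - 3·381 = 269 and qs = 4·381 - 198 = 1326.
The quantity actually transacted is the short side, demand: 269.

269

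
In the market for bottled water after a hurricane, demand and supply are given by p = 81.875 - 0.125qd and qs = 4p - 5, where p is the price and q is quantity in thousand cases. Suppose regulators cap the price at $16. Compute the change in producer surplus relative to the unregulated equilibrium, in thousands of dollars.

Rearranging demand gives qd = 655 - 8p. Setting quantity demanded equal to quantity supplied, 655 - 8p = 4p - 5, gives p* = 55 and q* = 215.
The ceiling of 16 is below the equilibrium price 55, so it binds.
At p = 16: qd = 655 - 8·16 = 527 and qs = 4·16 - 5 = 59.
Producer surplus without the control is ½ · (55 - 1.25) · 215 = 5778.125.
With the ceiling, producers sell 59 units at 16, so PS = ½ · (16 - 1.25) · 59 = 435.125.
Change in producer surplus = 435.125 - 5778.125 = -5343.

-5343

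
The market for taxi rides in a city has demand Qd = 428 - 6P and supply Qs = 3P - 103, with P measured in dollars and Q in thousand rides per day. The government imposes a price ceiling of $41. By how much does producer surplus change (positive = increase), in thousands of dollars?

-846

In a free market, 428 - 6P = 3P - 103 gives the equilibrium P* = 59, Q* = 74.
Because the ceiling (41) lies below the market-clearing price, it is binding.
At P = 41: Qd = 428 - 6·41 = 182 and Qs = 3·41 - 103 = 20.
Producer surplus without the control is ½ · (59 - 103/3) · 74 = 2738/3.
With the ceiling, producers sell 20 units at 41, so PS = ½ · (41 - 103/3) · 20 = 200/3.
Change in producer surplus = 200/3 - 2738/3 = -846.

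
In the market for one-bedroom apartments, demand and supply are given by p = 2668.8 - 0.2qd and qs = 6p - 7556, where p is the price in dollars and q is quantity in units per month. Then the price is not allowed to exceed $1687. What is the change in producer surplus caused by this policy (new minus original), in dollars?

Rearranging demand gives qd = 13344 - 5p. Setting quantity demanded equal to quantity supplied, 13344 - 5p = 6p - 7556, gives p* = 1900 and q* = 3844.
The ceiling of 1687 is below the equilibrium price 1900, so it binds.
At p = 1687: qd = 13344 - 5·1687 = 4909 and qs = 6·1687 - 7556 = 2566.
Producer surplus without the control is ½ · (1900 - 3778/3) · 3844 = 3694084/3.
With the ceiling, producers sell 2566 units at 1687, so PS = ½ · (1687 - 3778/3) · 2566 = 1646089/3.
Change in producer surplus = 1646089/3 - 3694084/3 = -682665.

-682665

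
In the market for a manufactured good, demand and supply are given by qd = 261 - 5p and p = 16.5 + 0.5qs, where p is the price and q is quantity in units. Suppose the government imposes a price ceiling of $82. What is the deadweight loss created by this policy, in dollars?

0

Rearranging supply gives qs = 2p - 33. In a free market, 261 - 5p = 2p - 33 gives the equilibrium p* = 42, q* = 51.
Since 82 is above p* = 42, the ceiling does not bind and the free-market outcome prevails.
Since the control does not bind, no trades are prevented and deadweight loss is zero.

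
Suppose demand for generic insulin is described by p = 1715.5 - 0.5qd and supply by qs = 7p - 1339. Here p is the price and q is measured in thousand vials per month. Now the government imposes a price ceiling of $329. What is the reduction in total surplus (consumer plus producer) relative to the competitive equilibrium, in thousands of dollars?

Rearranging demand gives qd = 3431 - 2p. Setting quantity demanded equal to quantity supplied, 3431 - 2p = 7p - 1339, gives p* = 530 and q* = 2371.
Since 329 < 530, the ceiling is binding.
At p = 329: qd = 3431 - 2·329 = 2773 and qs = 7·329 - 1339 = 964.
Quantity traded falls to 964. At q = 964 the demand price is (3431 - 964)/2 = 1233.5 and the supply price is (1339 + 964)/7 = 329.
Deadweight loss = ½ · (1233.5 - 329) · (2371 - 964) = ½ · 904.5 · 1407 = 636315.75.

636315.75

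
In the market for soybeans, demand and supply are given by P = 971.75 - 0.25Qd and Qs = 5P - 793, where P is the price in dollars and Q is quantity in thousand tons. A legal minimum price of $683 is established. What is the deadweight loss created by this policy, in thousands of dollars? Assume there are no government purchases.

Rearranging demand gives Qd = 3887 - 4P. In a free market, 3887 - 4P = 5P - 793 gives the equilibrium P* = 520, Q* = 1807.
Since 683 > 520, the floor is binding.
At P = 683: Qd = 3887 - 4·683 = 1155 and Qs = 5·683 - 793 = 2622.
Quantity traded falls to 1155. At Q = 1155 the demand price is (3887 - 1155)/4 = 683 and the supply price is (793 + 1155)/5 = 389.6.
Deadweight loss = ½ · (683 - 389.6) · (1807 - 1155) = ½ · 293.4 · 652 = 95648.4.

95648.4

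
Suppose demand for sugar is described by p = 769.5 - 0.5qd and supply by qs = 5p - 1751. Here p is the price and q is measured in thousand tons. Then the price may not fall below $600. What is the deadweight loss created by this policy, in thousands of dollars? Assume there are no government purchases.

Rearranging demand gives qd = 1539 - 2p. Equilibrium: 1539 - 2p = 5p - 1751, so 3290 = 7p and p* = 470, q* = 599.
Because the floor (600) lies above the market-clearing price, it is binding.
At p = 600: qd = 1539 - 2·600 = 339 and qs = 5·600 - 1751 = 1249.
Quantity traded falls to 339. At q = 339 the demand price is (1539 - 339)/2 = 600 and the supply price is (1751 + 339)/5 = 418.
Deadweight loss = ½ · (600 - 418) · (599 - 339) = ½ · 182 · 260 = 23660.

23660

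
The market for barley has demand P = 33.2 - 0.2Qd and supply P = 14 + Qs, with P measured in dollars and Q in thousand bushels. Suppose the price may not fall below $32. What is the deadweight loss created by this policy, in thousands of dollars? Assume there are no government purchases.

Rearranging demand gives Qd = 166 - 5P; rearranging supply gives Qs = P - 14. Equilibrium: 166 - 5P = P - 14, so 180 = 6P and P* = 30, Q* = 16.
Since 32 > 30, the floor is binding.
At P = 32: Qd = 166 - 5·32 = 6 and Qs = 32 - 14 = 18.
Quantity traded falls to 6. At Q = 6 the demand price is (166 - 6)/5 = 32 and the supply price is 14 + 6 = 20.
Deadweight loss = ½ · (32 - 20) · (16 - 6) = ½ · 12 · 10 = 60.

60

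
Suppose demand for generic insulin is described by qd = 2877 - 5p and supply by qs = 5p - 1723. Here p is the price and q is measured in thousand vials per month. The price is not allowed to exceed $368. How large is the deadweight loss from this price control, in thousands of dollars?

42320

Equilibrium: 2877 - 5p = 5p - 1723, so 4600 = 10p and p* = 460, q* = 577.
The ceiling of 368 is below the equilibrium price 460, so it binds.
At p = 368: qd = 2877 - 5·368 = 1037 and qs = 5·368 - 1723 = 117.
Quantity traded falls to 117. At q = 117 the demand price is (2877 - 117)/5 = 552 and the supply price is (1723 + 117)/5 = 368.
Deadweight loss = ½ · (552 - 368) · (577 - 117) = ½ · 184 · 460 = 42320.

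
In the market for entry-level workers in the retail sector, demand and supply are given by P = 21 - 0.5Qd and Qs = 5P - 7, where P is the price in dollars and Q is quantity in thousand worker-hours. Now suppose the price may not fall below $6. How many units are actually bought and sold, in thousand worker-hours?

28

Rearranging demand gives Qd = 42 - 2P. Without the control the market clears where 42 - 2P = 5P - 7, i.e. P* = 7 and Q* = 28.
The floor of 6 is below the equilibrium price 7, so it is not binding; the market clears at P* = 7, Q* = 28.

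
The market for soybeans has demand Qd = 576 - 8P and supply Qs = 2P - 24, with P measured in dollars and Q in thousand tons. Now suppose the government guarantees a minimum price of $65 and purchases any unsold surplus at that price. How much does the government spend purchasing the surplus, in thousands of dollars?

Setting quantity demanded equal to quantity supplied, 576 - 8P = 2P - 24, gives P* = 60 and Q* = 96.
Since 65 > 60, the floor is binding.
At P = 65: Qd = 576 - 8·65 = 56 and Qs = 2·65 - 24 = 106.
Surplus = Qs - Qd = 50.
Government expenditure = surplus × support price = 50 × 65 = 3250.

3250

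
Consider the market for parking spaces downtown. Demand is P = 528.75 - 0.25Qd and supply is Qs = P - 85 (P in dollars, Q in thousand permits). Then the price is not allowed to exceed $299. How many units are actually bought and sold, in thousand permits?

Rearranging demand gives Qd = 2115 - 4P. Equilibrium: 2115 - 4P = P - 85, so 2200 = 5P and P* = 440, Q* = 355.
The ceiling of 299 is below the equilibrium price 440, so it binds.
At P = 299: Qd = 2115 - 4·299 = 919 and Qs = 299 - 85 = 214.
The quantity actually transacted is the short side, supply: 214.

214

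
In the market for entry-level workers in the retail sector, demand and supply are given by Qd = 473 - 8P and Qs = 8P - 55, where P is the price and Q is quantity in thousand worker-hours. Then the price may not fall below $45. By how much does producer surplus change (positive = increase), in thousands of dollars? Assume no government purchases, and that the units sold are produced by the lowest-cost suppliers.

Equilibrium: 473 - 8P = 8P - 55, so 528 = 16P and P* = 33, Q* = 209.
Because the floor (45) lies above the market-clearing price, it is binding.
At P = 45: Qd = 473 - 8·45 = 113 and Qs = 8·45 - 55 = 305.
Producer surplus without the control is ½ · (33 - 6.875) · 209 = 2730.0625.
With the floor, 113 units are sold at 45. The supply price at Q = 113 is 21, so PS = ½ · [(45 - 6.875) + (45 - 21)] · 113 = 3510.0625.
Change in producer surplus = 3510.0625 - 2730.0625 = 780.

780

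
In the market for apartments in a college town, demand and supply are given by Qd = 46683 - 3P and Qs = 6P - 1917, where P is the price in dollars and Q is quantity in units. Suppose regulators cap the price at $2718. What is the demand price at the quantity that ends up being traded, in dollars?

Without the control the market clears where 46683 - 3P = 6P - 1917, i.e. P* = 5400 and Q* = 30483.
Since 2718 < 5400, the ceiling is binding.
At P = 2718: Qd = 46683 - 3·2718 = 38529 and Qs = 6·2718 - 1917 = 14391.
Only 14391 units reach the market. On the demand curve, the marginal buyer's willingness to pay at Q = 14391 is (46683 - 14391)/3 = 10764.

10764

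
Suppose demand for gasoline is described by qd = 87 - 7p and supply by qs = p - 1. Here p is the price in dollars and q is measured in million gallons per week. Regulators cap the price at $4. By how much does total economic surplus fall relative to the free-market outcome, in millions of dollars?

28

Setting quantity demanded equal to quantity supplied, 87 - 7p = p - 1, gives p* = 11 and q* = 10.
Since 4 < 11, the ceiling is binding.
At p = 4: qd = 87 - 7·4 = 59 and qs = 4 - 1 = 3.
Quantity traded falls to 3. At q = 3 the demand price is (87 - 3)/7 = 12 and the supply price is 1 + 3 = 4.
Deadweight loss = ½ · (12 - 4) · (10 - 3) = ½ · 8 · 7 = 28.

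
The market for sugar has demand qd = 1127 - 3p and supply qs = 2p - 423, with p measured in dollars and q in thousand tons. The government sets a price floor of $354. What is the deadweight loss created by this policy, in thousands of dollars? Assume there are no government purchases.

7260

In a free market, 1127 - 3p = 2p - 423 gives the equilibrium p* = 310, q* = 197.
The floor of 354 is above the equilibrium price 310, so it binds.
At p = 354: qd = 1127 - 3·354 = 65 and qs = 2·354 - 423 = 285.
Quantity traded falls to 65. At q = 65 the demand price is (1127 - 65)/3 = 354 and the supply price is (423 + 65)/2 = 244.
Deadweight loss = ½ · (354 - 244) · (197 - 65) = ½ · 110 · 132 = 7260.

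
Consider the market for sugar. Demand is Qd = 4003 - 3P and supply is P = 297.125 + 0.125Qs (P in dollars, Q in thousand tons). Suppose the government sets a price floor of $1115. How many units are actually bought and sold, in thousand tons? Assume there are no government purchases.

Rearranging supply gives Qs = 8P - 2377. Equilibrium: 4003 - 3P = 8P - 2377, so 6380 = 11P and P* = 580, Q* = 2263.
Since 1115 > 580, the floor is binding.
At P = 1115: Qd = 4003 - 3·1115 = 658 and Qs = 8·1115 - 2377 = 6543.
The quantity actually transacted is the short side, demand: 658.

658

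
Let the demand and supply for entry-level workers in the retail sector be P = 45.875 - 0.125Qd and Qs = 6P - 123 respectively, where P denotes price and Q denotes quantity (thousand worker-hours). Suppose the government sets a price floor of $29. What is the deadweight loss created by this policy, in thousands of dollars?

0

Rearranging demand gives Qd = 367 - 8P. Equilibrium: 367 - 8P = 6P - 123, so 490 = 14P and P* = 35, Q* = 87.
The floor of 29 is below the equilibrium price 35, so it is not binding; the market clears at P* = 35, Q* = 87.
Since the control does not bind, no trades are prevented and deadweight loss is zero.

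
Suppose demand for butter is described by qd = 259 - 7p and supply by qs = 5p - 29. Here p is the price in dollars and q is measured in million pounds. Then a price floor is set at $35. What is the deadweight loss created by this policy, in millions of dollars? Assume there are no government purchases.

In a free market, 259 - 7p = 5p - 29 gives the equilibrium p* = 24, q* = 91.
The floor of 35 is above the equilibrium price 24, so it binds.
At p = 35: qd = 259 - 7·35 = 14 and qs = 5·35 - 29 = 146.
Quantity traded falls to 14. At q = 14 the demand price is (259 - 14)/7 = 35 and the supply price is (29 + 14)/5 = 8.6.
Deadweight loss = ½ · (35 - 8.6) · (91 - 14) = ½ · 26.4 · 77 = 1016.4.

1016.4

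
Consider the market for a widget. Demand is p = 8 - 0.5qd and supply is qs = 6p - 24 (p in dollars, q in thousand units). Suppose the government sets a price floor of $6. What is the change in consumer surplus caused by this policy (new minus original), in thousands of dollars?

-5

Rearranging demand gives qd = 16 - 2p. Equilibrium: 16 - 2p = 6p - 24, so 40 = 8p and p* = 5, q* = 6.
Since 6 > 5, the floor is binding.
At p = 6: qd = 16 - 2·6 = 4 and qs = 6·6 - 24 = 12.
Consumer surplus without the control is ½ · (8 - 5) · 6 = 9.
With the floor, consumers buy 4 units at 6, so CS = ½ · (8 - 6) · 4 = 4.
Change in consumer surplus = 4 - 9 = -5.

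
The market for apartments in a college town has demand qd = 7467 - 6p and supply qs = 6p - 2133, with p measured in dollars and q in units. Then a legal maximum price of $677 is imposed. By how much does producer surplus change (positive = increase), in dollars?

-282654

Equilibrium: 7467 - 6p = 6p - 2133, so 9600 = 12p and p* = 800, q* = 2667.
The ceiling of 677 is below the equilibrium price 800, so it binds.
At p = 677: qd = 7467 - 6·677 = 3405 and qs = 6·677 - 2133 = 1929.
Producer surplus without the control is ½ · (800 - 355.5) · 2667 = 592740.75.
With the ceiling, producers sell 1929 units at 677, so PS = ½ · (677 - 355.5) · 1929 = 310086.75.
Change in producer surplus = 310086.75 - 592740.75 = -282654.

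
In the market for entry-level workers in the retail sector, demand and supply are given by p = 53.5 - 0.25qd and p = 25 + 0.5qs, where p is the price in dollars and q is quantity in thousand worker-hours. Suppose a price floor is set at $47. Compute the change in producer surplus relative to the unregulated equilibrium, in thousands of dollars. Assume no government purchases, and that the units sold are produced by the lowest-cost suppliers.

Rearranging demand gives qd = 214 - 4p; rearranging supply gives qs = 2p - 50. Setting quantity demanded equal to quantity supplied, 214 - 4p = 2p - 50, gives p* = 44 and q* = 38.
The floor of 47 is above the equilibrium price 44, so it binds.
At p = 47: qd = 214 - 4·47 = 26 and qs = 2·47 - 50 = 44.
Producer surplus without the control is ½ · (44 - 25) · 38 = 361.
With the floor, 26 units are sold at 47. The supply price at q = 26 is 38, so PS = ½ · [(47 - 25) + (47 - 38)] · 26 = 403.
Change in producer surplus = 403 - 361 = 42.

42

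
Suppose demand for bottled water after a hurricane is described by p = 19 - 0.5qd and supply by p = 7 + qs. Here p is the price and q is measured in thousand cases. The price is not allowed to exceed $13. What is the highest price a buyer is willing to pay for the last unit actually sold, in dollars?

16

Rearranging demand gives qd = 38 - 2p; rearranging supply gives qs = p - 7. In a free market, 38 - 2p = p - 7 gives the equilibrium p* = 15, q* = 8.
Since 13 < 15, the ceiling is binding.
At p = 13: qd = 38 - 2·13 = 12 and qs = 13 - 7 = 6.
Only 6 units reach the market. On the demand curve, the marginal buyer's willingness to pay at q = 6 is (38 - 6)/2 = 16.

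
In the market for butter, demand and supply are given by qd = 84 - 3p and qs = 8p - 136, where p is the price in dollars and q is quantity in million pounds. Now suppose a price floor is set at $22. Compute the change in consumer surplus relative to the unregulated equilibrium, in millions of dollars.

Equilibrium: 84 - 3p = 8p - 136, so 220 = 11p and p* = 20, q* = 24.
Because the floor (22) lies above the market-clearing price, it is binding.
At p = 22: qd = 84 - 3·22 = 18 and qs = 8·22 - 136 = 40.
Consumer surplus without the control is ½ · (28 - 20) · 24 = 96.
With the floor, consumers buy 18 units at 22, so CS = ½ · (28 - 22) · 18 = 54.
Change in consumer surplus = 54 - 96 = -42.

-42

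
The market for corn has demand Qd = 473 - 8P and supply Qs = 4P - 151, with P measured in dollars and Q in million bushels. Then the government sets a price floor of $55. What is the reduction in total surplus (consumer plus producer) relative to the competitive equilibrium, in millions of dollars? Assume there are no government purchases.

Setting quantity demanded equal to quantity supplied, 473 - 8P = 4P - 151, gives P* = 52 and Q* = 57.
Because the floor (55) lies above the market-clearing price, it is binding.
At P = 55: Qd = 473 - 8·55 = 33 and Qs = 4·55 - 151 = 69.
Quantity traded falls to 33. At Q = 33 the demand price is (473 - 33)/8 = 55 and the supply price is (151 + 33)/4 = 46.
Deadweight loss = ½ · (55 - 46) · (57 - 33) = ½ · 9 · 24 = 108.

108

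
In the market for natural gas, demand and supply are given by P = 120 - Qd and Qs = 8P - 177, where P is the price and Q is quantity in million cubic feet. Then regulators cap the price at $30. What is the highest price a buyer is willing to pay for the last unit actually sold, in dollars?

Rearranging demand gives Qd = 120 - P. Without the control the market clears where 120 - P = 8P - 177, i.e. P* = 33 and Q* = 87.
The ceiling of 30 is below the equilibrium price 33, so it binds.
At P = 30: Qd = 120 - 30 = 90 and Qs = 8·30 - 177 = 63.
Only 63 units reach the market. On the demand curve, the marginal buyer's willingness to pay at Q = 63 is (120 - 63) = 57.

57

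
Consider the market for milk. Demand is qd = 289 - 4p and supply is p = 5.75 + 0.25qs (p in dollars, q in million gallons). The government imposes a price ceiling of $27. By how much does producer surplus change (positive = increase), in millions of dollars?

-1308

Rearranging supply gives qs = 4p - 23. In a free market, 289 - 4p = 4p - 23 gives the equilibrium p* = 39, q* = 133.
The ceiling of 27 is below the equilibrium price 39, so it binds.
At p = 27: qd = 289 - 4·27 = 181 and qs = 4·27 - 23 = 85.
Producer surplus without the control is ½ · (39 - 5.75) · 133 = 2211.125.
With the ceiling, producers sell 85 units at 27, so PS = ½ · (27 - 5.75) · 85 = 903.125.
Change in producer surplus = 903.125 - 2211.125 = -1308.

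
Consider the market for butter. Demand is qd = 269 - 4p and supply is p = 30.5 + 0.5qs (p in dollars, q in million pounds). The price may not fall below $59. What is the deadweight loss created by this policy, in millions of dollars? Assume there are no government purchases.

Rearranging supply gives qs = 2p - 61. In a free market, 269 - 4p = 2p - 61 gives the equilibrium p* = 55, q* = 49.
Since 59 > 55, the floor is binding.
At p = 59: qd = 269 - 4·59 = 33 and qs = 2·59 - 61 = 57.
Quantity traded falls to 33. At q = 33 the demand price is (269 - 33)/4 = 59 and the supply price is (61 + 33)/2 = 47.
Deadweight loss = ½ · (59 - 47) · (49 - 33) = ½ · 12 · 16 = 96.

96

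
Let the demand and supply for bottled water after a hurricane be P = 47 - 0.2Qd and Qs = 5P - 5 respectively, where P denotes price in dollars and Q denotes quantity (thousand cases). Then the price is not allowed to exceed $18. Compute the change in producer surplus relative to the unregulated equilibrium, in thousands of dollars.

-600

Rearranging demand gives Qd = 235 - 5P. Equilibrium: 235 - 5P = 5P - 5, so 240 = 10P and P* = 24, Q* = 115.
The ceiling of 18 is below the equilibrium price 24, so it binds.
At P = 18: Qd = 235 - 5·18 = 145 and Qs = 5·18 - 5 = 85.
Producer surplus without the control is ½ · (24 - 1) · 115 = 1322.5.
With the ceiling, producers sell 85 units at 18, so PS = ½ · (18 - 1) · 85 = 722.5.
Change in producer surplus = 722.5 - 1322.5 = -600.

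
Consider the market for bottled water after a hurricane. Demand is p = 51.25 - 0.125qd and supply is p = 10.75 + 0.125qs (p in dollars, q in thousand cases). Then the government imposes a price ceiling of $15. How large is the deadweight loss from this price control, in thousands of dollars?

Rearranging demand gives qd = 410 - 8p; rearranging supply gives qs = 8p - 86. Setting quantity demanded equal to quantity supplied, 410 - 8p = 8p - 86, gives p* = 31 and q* = 162.
Since 15 < 31, the ceiling is binding.
At p = 15: qd = 410 - 8·15 = 290 and qs = 8·15 - 86 = 34.
Quantity traded falls to 34. At q = 34 the demand price is (410 - 34)/8 = 47 and the supply price is (86 + 34)/8 = 15.
Deadweight loss = ½ · (47 - 15) · (162 - 34) = ½ · 32 · 128 = 2048.

2048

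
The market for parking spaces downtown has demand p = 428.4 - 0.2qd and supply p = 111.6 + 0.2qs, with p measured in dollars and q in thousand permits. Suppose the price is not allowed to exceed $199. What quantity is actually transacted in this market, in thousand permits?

437

Rearranging demand gives qd = 2142 - 5p; rearranging supply gives qs = 5p - 558. Setting quantity demanded equal to quantity supplied, 2142 - 5p = 5p - 558, gives p* = 270 and q* = 792.
The ceiling of 199 is below the equilibrium price 270, so it binds.
At p = 199: qd = 2142 - 5·199 = 1147 and qs = 5·199 - 558 = 437.
The quantity actually transacted is the short side, supply: 437.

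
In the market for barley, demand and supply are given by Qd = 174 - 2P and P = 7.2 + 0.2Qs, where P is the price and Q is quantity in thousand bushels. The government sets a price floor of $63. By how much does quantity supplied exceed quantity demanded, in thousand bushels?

231

Rearranging supply gives Qs = 5P - 36. Equilibrium: 174 - 2P = 5P - 36, so 210 = 7P and P* = 30, Q* = 114.
The floor of 63 is above the equilibrium price 30, so it binds.
At P = 63: Qd = 174 - 2·63 = 48 and Qs = 5·63 - 36 = 279.
Surplus = Qs - Qd = 279 - 48 = 231.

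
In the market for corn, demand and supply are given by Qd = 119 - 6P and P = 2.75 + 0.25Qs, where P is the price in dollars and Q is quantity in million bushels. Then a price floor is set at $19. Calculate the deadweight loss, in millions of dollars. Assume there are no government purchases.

270

Rearranging supply gives Qs = 4P - 11. In a free market, 119 - 6P = 4P - 11 gives the equilibrium P* = 13, Q* = 41.
Because the floor (19) lies above the market-clearing price, it is binding.
At P = 19: Qd = 119 - 6·19 = 5 and Qs = 4·19 - 11 = 65.
Quantity traded falls to 5. At Q = 5 the demand price is (119 - 5)/6 = 19 and the supply price is (11 + 5)/4 = 4.
Deadweight loss = ½ · (19 - 4) · (41 - 5) = ½ · 15 · 36 = 270.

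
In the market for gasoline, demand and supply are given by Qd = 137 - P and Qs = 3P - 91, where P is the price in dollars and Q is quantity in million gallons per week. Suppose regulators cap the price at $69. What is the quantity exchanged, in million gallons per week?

In a free market, 137 - P = 3P - 91 gives the equilibrium P* = 57, Q* = 80.
Since 69 is above P* = 57, the ceiling does not bind and the free-market outcome prevails.

80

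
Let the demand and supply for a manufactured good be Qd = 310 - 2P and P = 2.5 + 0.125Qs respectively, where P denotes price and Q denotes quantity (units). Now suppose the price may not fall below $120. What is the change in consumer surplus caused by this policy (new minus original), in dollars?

Rearranging supply gives Qs = 8P - 20. Equilibrium: 310 - 2P = 8P - 20, so 330 = 10P and P* = 33, Q* = 244.
The floor of 120 is above the equilibrium price 33, so it binds.
At P = 120: Qd = 310 - 2·120 = 70 and Qs = 8·120 - 20 = 940.
Consumer surplus without the control is ½ · (155 - 33) · 244 = 14884.
With the floor, consumers buy 70 units at 120, so CS = ½ · (155 - 120) · 70 = 1225.
Change in consumer surplus = 1225 - 14884 = -13659.

-13659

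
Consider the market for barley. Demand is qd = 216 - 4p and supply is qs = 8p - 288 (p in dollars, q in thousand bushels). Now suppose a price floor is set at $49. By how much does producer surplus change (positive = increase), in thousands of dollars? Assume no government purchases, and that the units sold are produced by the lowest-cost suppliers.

Without the control the market clears where 216 - 4p = 8p - 288, i.e. p* = 42 and q* = 48.
The floor of 49 is above the equilibrium price 42, so it binds.
At p = 49: qd = 216 - 4·49 = 20 and qs = 8·49 - 288 = 104.
Producer surplus without the control is ½ · (42 - 36) · 48 = 144.
With the floor, 20 units are sold at 49. The supply price at q = 20 is 38.5, so PS = ½ · [(49 - 36) + (49 - 38.5)] · 20 = 235.
Change in producer surplus = 235 - 144 = 91.

91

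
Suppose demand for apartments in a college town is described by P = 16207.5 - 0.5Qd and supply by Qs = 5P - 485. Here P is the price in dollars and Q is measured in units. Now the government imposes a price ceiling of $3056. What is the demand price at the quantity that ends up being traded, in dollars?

8810

Rearranging demand gives Qd = 32415 - 2P. Equilibrium: 32415 - 2P = 5P - 485, so 32900 = 7P and P* = 4700, Q* = 23015.
Since 3056 < 4700, the ceiling is binding.
At P = 3056: Qd = 32415 - 2·3056 = 26303 and Qs = 5·3056 - 485 = 14795.
Only 14795 units reach the market. On the demand curve, the marginal buyer's willingness to pay at Q = 14795 is (32415 - 14795)/2 = 8810.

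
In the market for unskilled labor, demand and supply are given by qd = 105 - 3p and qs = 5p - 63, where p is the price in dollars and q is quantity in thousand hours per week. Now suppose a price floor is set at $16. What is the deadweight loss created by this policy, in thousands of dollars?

0

Setting quantity demanded equal to quantity supplied, 105 - 3p = 5p - 63, gives p* = 21 and q* = 42.
Since 16 is below p* = 21, the floor does not bind and the free-market outcome prevails.
Since the control does not bind, no trades are prevented and deadweight loss is zero.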